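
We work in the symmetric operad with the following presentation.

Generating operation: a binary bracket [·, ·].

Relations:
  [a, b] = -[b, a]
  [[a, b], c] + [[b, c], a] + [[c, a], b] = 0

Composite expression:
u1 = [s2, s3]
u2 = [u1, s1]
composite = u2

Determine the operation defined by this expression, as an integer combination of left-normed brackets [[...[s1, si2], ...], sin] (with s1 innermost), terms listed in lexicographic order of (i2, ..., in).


-[[s1, s2], s3] + [[s1, s3], s2]


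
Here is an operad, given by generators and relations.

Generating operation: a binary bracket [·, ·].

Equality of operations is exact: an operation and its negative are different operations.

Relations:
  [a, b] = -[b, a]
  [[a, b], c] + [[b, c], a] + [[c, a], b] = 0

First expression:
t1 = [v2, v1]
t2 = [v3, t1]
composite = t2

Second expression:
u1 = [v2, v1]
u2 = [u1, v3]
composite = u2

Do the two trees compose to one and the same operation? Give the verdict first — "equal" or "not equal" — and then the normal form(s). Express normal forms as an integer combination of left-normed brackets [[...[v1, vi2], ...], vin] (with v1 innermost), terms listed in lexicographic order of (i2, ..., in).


not equal; first: [[v1, v2], v3]; second: -[[v1, v2], v3]

The first composite normalizes to [[v1, v2], v3]
The second composite normalizes to -[[v1, v2], v3]
They disagree, so not equal.


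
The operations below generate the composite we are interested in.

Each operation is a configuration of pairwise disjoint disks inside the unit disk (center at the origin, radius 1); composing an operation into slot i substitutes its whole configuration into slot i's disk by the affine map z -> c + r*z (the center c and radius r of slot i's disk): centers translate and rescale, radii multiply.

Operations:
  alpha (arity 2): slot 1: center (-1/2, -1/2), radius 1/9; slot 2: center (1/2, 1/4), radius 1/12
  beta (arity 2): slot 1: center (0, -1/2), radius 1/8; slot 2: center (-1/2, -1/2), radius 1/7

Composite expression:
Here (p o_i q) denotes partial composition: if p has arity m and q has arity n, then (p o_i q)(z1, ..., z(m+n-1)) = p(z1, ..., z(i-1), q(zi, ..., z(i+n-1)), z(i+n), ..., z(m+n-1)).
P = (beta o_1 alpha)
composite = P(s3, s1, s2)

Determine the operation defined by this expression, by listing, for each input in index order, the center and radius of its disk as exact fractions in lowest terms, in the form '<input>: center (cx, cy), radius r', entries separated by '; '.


s1: center (1/16, -15/32), radius 1/96; s2: center (-1/2, -1/2), radius 1/7; s3: center (-1/16, -9/16), radius 1/72

Only the slot chain above each s matters under beta; compose those maps.
tracing s3 down its 2-map path: center (-1/16, -9/16), radius 1/72
tracing s1 down its 2-map path: center (1/16, -15/32), radius 1/96
tracing s2 down its 1-map path: center (-1/2, -1/2), radius 1/7


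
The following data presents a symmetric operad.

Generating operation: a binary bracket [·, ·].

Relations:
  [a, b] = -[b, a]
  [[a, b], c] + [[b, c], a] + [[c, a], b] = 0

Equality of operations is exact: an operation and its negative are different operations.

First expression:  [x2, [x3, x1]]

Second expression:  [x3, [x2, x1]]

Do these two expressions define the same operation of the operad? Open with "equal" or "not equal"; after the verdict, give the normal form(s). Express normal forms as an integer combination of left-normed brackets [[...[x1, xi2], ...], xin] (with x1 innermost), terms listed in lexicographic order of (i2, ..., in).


not equal — first [[x1, x3], x2], second [[x1, x2], x3]

The first composite normalizes to [[x1, x3], x2]
The second composite normalizes to [[x1, x2], x3]
They disagree, so not equal.


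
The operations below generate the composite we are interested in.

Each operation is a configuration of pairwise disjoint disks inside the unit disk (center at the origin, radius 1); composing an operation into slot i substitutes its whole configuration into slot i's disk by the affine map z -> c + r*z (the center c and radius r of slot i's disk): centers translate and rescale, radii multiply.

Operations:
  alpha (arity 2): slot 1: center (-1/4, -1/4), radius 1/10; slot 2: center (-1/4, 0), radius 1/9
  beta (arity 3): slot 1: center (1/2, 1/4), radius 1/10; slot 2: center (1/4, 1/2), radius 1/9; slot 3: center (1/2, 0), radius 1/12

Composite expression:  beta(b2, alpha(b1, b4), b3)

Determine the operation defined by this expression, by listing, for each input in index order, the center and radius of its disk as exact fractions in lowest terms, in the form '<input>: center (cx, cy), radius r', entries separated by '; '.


Affine substitution under beta: radii multiply and b-centers shift.
for b2, the 1-step affine chain lands on center (1/2, 1/4), radius 1/10
for b1, the 2-step affine chain lands on center (2/9, 17/36), radius 1/90
for b4, the 2-step affine chain lands on center (2/9, 1/2), radius 1/81
for b3, the 1-step affine chain lands on center (1/2, 0), radius 1/12

b1: center (2/9, 17/36), radius 1/90; b2: center (1/2, 1/4), radius 1/10; b3: center (1/2, 0), radius 1/12; b4: center (2/9, 1/2), radius 1/81


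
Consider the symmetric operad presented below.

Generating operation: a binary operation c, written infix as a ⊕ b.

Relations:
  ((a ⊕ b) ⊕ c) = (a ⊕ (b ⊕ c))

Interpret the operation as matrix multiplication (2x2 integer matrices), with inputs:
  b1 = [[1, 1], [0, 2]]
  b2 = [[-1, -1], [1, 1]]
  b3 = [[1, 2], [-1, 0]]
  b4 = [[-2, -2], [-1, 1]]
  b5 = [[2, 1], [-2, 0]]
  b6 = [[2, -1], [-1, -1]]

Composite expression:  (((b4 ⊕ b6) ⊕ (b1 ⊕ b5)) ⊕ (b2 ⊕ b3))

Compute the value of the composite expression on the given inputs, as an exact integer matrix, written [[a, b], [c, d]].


[[0, 28], [0, -6]]

(b4 ⊕ b6) = [[-2, 4], [-3, 0]]
(b1 ⊕ b5) = [[0, 1], [-4, 0]]
((b4 ⊕ b6) ⊕ (b1 ⊕ b5)) = [[-16, -2], [0, -3]]
(b2 ⊕ b3) = [[0, -2], [0, 2]]
(((b4 ⊕ b6) ⊕ (b1 ⊕ b5)) ⊕ (b2 ⊕ b3)) = [[0, 28], [0, -6]]


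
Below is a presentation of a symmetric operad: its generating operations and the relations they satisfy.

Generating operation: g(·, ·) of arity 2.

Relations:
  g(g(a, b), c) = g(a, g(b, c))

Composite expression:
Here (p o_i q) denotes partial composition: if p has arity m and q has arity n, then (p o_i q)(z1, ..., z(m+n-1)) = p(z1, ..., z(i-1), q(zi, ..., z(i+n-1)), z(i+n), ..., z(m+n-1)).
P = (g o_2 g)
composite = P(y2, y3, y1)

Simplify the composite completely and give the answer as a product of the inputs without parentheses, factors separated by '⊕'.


y2 ⊕ y3 ⊕ y1

The g-tree's shape is irrelevant; the y-reading-order decides.
g(y3, y1) unparenthesizes to y3 ⊕ y1
g(y2, g(y3, y1)) unparenthesizes to y2 ⊕ y3 ⊕ y1


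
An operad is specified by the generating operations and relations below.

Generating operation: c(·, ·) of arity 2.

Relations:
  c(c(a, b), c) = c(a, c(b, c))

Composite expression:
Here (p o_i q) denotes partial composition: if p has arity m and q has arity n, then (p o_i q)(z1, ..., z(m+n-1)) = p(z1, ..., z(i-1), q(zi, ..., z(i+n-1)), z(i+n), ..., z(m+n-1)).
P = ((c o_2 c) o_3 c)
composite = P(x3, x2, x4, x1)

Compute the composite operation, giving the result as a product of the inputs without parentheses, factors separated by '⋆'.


Every regrouping of c is equal, so read the x-inputs in written order.
c(x4, x1) collapses to x4 ⋆ x1
c(x2, c(x4, x1)) collapses to x2 ⋆ x4 ⋆ x1
c(x3, c(x2, c(x4, x1))) collapses to x3 ⋆ x2 ⋆ x4 ⋆ x1

x3 ⋆ x2 ⋆ x4 ⋆ x1


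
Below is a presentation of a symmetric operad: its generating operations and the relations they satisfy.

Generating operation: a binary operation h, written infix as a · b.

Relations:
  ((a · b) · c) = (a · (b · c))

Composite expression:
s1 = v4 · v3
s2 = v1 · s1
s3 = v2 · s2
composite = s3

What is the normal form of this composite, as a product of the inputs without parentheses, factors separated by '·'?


v2 · v1 · v4 · v3

All parenthesizations of h agree; list the v-inputs left to right.
(v4 · v3) reduces to v4 · v3
(v1 · (v4 · v3)) reduces to v1 · v4 · v3
(v2 · (v1 · (v4 · v3))) reduces to v2 · v1 · v4 · v3


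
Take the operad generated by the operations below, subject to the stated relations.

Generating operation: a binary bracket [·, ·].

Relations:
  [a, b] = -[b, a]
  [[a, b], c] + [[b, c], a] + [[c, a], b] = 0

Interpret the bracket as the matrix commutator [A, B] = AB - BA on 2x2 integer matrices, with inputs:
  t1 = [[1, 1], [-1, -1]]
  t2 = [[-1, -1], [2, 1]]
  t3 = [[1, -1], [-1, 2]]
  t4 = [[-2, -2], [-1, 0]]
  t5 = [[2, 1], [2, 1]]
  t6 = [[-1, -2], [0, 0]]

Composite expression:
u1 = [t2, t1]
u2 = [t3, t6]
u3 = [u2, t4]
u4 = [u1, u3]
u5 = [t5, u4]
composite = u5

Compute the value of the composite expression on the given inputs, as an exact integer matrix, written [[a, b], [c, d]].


[t2, t1] = [[-1, 0], [2, 1]]
[t3, t6] = [[-2, 1], [1, 2]]
[[t3, t6], t4] = [[1, 10], [-6, -1]]
[[t2, t1], [[t3, t6], t4]] = [[-20, -20], [-8, 20]]
[t5, [[t2, t1], [[t3, t6], t4]]] = [[32, 20], [-72, -32]]

[[32, 20], [-72, -32]]


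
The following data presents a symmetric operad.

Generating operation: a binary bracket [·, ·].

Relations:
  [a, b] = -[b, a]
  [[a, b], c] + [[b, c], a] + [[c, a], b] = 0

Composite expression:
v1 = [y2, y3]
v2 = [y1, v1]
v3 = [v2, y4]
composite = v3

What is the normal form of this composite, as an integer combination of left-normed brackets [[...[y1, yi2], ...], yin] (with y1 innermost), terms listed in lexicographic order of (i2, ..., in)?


Expand each bracket as ab - ba; the y1-initial words give the coefficients.
Composite bracket: [[y1, [y2, y3]], y4]
Each bracket splits as ab - ba, giving 8 signed words (2^3 = 8).
Only words starting with y1 matter:
  y1y2y3y4 appears with sign +1, giving the term +[[[y1, y2], y3], y4]
  y1y3y2y4 appears with sign -1, giving the term -[[[y1, y3], y2], y4]

[[[y1, y2], y3], y4] - [[[y1, y3], y2], y4]


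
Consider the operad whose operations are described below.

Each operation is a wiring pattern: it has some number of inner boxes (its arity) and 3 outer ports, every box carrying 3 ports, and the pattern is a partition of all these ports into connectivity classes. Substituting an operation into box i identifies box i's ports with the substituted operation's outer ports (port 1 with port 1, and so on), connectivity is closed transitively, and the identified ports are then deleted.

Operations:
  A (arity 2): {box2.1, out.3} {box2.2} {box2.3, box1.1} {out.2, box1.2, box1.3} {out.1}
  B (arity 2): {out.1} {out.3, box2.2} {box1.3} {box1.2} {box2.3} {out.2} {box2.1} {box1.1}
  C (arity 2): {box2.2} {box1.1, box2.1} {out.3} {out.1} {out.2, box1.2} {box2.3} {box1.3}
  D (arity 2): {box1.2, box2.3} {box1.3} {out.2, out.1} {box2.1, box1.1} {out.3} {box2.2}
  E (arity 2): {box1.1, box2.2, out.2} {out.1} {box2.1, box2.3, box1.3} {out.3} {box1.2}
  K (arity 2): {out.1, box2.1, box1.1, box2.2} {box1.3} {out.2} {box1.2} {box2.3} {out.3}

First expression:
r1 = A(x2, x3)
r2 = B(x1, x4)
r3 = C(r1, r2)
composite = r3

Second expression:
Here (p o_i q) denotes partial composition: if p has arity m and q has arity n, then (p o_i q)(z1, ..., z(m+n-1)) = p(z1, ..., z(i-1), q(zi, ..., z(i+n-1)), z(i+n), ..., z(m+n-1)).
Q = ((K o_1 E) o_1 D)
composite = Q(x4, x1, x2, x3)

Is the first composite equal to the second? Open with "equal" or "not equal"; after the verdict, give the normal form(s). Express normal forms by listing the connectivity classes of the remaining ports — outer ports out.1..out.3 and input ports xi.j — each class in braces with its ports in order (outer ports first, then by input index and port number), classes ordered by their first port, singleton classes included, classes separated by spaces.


Reducing the first expression gives {out.1} {out.2, x2.2, x2.3} {out.3} {x1.1} {x1.2} {x1.3} {x2.1, x3.3} {x3.1} {x3.2} {x4.1} {x4.2} {x4.3}
Reducing the second expression gives {out.1, x3.1, x3.2} {out.2} {out.3} {x1.1, x4.1} {x1.2} {x1.3, x4.2} {x2.1, x2.3} {x2.2} {x3.3} {x4.3}
Different reductions; not equal.

not equal — first {out.1} {out.2, x2.2, x2.3} {out.3} {x1.1} {x1.2} {x1.3} {x2.1, x3.3} {x3.1} {x3.2} {x4.1} {x4.2} {x4.3}, second {out.1, x3.1, x3.2} {out.2} {out.3} {x1.1, x4.1} {x1.2} {x1.3, x4.2} {x2.1, x2.3} {x2.2} {x3.3} {x4.3}


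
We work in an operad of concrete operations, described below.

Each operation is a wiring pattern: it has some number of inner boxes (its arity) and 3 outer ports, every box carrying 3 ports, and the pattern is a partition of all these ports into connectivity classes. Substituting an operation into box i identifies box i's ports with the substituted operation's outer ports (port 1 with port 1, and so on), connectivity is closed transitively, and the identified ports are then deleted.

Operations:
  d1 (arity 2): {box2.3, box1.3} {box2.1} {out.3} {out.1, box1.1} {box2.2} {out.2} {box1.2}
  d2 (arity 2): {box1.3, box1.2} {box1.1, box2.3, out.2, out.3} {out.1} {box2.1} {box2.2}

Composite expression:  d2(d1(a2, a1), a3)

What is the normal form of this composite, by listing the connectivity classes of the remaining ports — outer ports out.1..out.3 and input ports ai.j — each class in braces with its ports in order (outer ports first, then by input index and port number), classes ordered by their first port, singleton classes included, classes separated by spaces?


Substituting into d2 glues patterns; closure does the rest.
the subtree at d1 composes to {out.1, a2.1} {out.2} {out.3} {a1.1} {a1.2} {a1.3, a2.3} {a2.2} on (a2, a1); out.j = own outer ports
the subtree at d2 composes to {out.1} {out.2, out.3, a2.1, a3.3} {a1.1} {a1.2} {a1.3, a2.3} {a2.2} {a3.1} {a3.2} on (a2, a1, a3); out.j = own outer ports

{out.1} {out.2, out.3, a2.1, a3.3} {a1.1} {a1.2} {a1.3, a2.3} {a2.2} {a3.1} {a3.2}


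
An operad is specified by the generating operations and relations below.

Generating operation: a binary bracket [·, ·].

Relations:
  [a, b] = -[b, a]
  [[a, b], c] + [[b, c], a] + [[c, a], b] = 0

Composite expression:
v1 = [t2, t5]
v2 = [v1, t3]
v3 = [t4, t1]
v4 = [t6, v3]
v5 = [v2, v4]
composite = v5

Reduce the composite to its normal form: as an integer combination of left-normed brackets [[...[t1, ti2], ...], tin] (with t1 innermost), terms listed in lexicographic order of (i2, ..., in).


-[[[[[t1, t4], t6], t2], t5], t3] + [[[[[t1, t4], t6], t3], t2], t5] - [[[[[t1, t4], t6], t3], t5], t2] + [[[[[t1, t4], t6], t5], t2], t3]

Antisymmetry and Jacobi reduce to t1-anchored left-normed brackets.
Composite bracket: [[[t2, t5], t3], [t6, [t4, t1]]]
Applying ab - ba throughout gives 32 signed words (2^5 = 32).
Keep just the words that open with t1:
  word t1t4t6t2t5t3 has sign -1, contributing -[[[[[t1, t4], t6], t2], t5], t3]
  word t1t4t6t3t2t5 has sign +1, contributing +[[[[[t1, t4], t6], t3], t2], t5]
  word t1t4t6t3t5t2 has sign -1, contributing -[[[[[t1, t4], t6], t3], t5], t2]
  word t1t4t6t5t2t3 has sign +1, contributing +[[[[[t1, t4], t6], t5], t2], t3]


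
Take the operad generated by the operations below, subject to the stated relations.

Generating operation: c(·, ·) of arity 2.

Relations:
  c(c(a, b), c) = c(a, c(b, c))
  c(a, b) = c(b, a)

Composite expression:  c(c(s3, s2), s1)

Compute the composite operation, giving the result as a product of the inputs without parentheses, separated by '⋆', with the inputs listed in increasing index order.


Key point: c commutes, so take the s-inputs in any fixed order.
c(s3, s2) reduces to s3 ⋆ s2
c(c(s3, s2), s1) reduces to s3 ⋆ s2 ⋆ s1
commutativity sorts the factors: s1 ⋆ s2 ⋆ s3

s1 ⋆ s2 ⋆ s3


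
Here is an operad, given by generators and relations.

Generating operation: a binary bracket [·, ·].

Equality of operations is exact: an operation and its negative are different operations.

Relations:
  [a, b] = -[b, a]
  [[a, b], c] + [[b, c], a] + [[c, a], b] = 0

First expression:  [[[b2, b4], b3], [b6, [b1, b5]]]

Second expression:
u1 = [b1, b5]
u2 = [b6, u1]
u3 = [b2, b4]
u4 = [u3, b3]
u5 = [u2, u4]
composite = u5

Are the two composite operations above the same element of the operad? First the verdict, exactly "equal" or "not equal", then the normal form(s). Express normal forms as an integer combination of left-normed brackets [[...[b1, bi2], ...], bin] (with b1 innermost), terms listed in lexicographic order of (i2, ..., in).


not equal: they reduce to [[[[[b1, b5], b6], b2], b4], b3] - [[[[[b1, b5], b6], b3], b2], b4] + [[[[[b1, b5], b6], b3], b4], b2] - [[[[[b1, b5], b6], b4], b2], b3] and -[[[[[b1, b5], b6], b2], b4], b3] + [[[[[b1, b5], b6], b3], b2], b4] - [[[[[b1, b5], b6], b3], b4], b2] + [[[[[b1, b5], b6], b4], b2], b3]

The first expression reduces to [[[[[b1, b5], b6], b2], b4], b3] - [[[[[b1, b5], b6], b3], b2], b4] + [[[[[b1, b5], b6], b3], b4], b2] - [[[[[b1, b5], b6], b4], b2], b3]
The second expression reduces to -[[[[[b1, b5], b6], b2], b4], b3] + [[[[[b1, b5], b6], b3], b2], b4] - [[[[[b1, b5], b6], b3], b4], b2] + [[[[[b1, b5], b6], b4], b2], b3]
The forms do not match — not equal.


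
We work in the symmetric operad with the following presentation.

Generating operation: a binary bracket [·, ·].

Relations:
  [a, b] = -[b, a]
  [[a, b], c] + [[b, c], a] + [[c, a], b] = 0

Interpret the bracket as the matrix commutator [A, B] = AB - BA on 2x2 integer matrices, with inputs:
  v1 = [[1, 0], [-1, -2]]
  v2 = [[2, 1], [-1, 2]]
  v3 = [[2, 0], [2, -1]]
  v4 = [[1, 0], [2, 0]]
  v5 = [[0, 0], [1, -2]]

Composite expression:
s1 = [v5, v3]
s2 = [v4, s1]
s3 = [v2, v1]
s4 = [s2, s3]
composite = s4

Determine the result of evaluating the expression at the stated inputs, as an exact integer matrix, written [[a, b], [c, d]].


[v5, v3] = [[0, 0], [-1, 0]]
[v4, [v5, v3]] = [[0, 0], [1, 0]]
[v2, v1] = [[-1, -3], [-3, 1]]
[[v4, [v5, v3]], [v2, v1]] = [[3, 0], [-2, -3]]

[[3, 0], [-2, -3]]


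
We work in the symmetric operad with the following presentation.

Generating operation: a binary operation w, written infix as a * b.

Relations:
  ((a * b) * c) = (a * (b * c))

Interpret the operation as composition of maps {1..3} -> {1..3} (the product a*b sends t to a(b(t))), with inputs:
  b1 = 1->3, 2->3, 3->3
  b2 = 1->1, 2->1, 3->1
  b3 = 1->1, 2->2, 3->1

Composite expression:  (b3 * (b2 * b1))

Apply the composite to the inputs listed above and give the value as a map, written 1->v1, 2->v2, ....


(b2 * b1) = 1->1, 2->1, 3->1
(b3 * (b2 * b1)) = 1->1, 2->1, 3->1

1->1, 2->1, 3->1


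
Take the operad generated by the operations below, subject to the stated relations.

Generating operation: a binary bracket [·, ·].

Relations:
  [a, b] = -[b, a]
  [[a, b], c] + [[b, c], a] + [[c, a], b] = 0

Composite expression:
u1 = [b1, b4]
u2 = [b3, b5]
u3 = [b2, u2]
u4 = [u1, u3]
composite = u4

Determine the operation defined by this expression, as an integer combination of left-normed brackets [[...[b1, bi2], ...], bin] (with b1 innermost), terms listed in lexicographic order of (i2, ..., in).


Skip Jacobi rewriting: expand, keep b1-initial words, read off terms.
Composite bracket: [[b1, b4], [b2, [b3, b5]]]
Each bracket splits as ab - ba, giving 16 signed words (2^4 = 16).
Coefficients come from the b1-initial words:
  sign of b1b4b2b3b5 is +1, so it contributes +[[[[b1, b4], b2], b3], b5]
  sign of b1b4b2b5b3 is -1, so it contributes -[[[[b1, b4], b2], b5], b3]
  sign of b1b4b3b5b2 is -1, so it contributes -[[[[b1, b4], b3], b5], b2]
  sign of b1b4b5b3b2 is +1, so it contributes +[[[[b1, b4], b5], b3], b2]

[[[[b1, b4], b2], b3], b5] - [[[[b1, b4], b2], b5], b3] - [[[[b1, b4], b3], b5], b2] + [[[[b1, b4], b5], b3], b2]


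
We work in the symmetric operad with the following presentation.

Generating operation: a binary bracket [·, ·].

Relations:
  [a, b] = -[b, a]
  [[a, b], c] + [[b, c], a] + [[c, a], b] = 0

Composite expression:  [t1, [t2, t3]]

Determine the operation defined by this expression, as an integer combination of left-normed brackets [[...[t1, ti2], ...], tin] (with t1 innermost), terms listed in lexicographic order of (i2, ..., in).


In the tensor algebra, words opening t1 carry the t1-anchored form.
Composite bracket: [t1, [t2, t3]]
Expanding via [a, b] = ab - ba: 4 signed words (2^2 = 4).
The t1-initial words carry the normal form:
  t1t2t3 appears with sign +1, giving the term +[[t1, t2], t3]
  t1t3t2 appears with sign -1, giving the term -[[t1, t3], t2]

[[t1, t2], t3] - [[t1, t3], t2]


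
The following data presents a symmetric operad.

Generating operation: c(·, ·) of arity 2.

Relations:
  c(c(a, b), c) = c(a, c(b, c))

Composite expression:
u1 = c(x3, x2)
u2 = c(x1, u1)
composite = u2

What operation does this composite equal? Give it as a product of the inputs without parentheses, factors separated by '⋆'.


x1 ⋆ x3 ⋆ x2


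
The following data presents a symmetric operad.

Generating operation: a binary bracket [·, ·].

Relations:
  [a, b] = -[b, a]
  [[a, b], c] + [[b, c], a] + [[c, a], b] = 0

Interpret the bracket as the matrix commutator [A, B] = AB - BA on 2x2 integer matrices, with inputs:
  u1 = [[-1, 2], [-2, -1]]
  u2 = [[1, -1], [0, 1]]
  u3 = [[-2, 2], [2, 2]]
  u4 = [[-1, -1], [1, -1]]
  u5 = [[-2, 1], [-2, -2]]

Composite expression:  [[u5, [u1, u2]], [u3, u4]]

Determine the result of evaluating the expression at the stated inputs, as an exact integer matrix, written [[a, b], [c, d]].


[[-16, -32], [64, 16]]

[u1, u2] = [[-2, 0], [0, 2]]
[u5, [u1, u2]] = [[0, 4], [8, 0]]
[u3, u4] = [[4, 4], [4, -4]]
[[u5, [u1, u2]], [u3, u4]] = [[-16, -32], [64, 16]]


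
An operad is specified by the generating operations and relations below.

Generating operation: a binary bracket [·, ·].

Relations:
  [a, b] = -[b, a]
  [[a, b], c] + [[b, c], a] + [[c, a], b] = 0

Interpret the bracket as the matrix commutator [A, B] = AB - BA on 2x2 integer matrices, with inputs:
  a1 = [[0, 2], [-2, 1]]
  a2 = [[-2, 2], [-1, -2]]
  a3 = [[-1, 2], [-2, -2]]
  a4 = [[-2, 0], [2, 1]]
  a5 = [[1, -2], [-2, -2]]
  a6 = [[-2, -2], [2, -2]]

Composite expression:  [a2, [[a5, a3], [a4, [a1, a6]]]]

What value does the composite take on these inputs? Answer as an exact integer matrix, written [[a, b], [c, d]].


[[-288, -288], [-144, 288]]

[a5, a3] = [[8, 8], [4, -8]]
[a1, a6] = [[0, 2], [2, 0]]
[a4, [a1, a6]] = [[-4, -6], [6, 4]]
[[a5, a3], [a4, [a1, a6]]] = [[72, -32], [-128, -72]]
[a2, [[a5, a3], [a4, [a1, a6]]]] = [[-288, -288], [-144, 288]]


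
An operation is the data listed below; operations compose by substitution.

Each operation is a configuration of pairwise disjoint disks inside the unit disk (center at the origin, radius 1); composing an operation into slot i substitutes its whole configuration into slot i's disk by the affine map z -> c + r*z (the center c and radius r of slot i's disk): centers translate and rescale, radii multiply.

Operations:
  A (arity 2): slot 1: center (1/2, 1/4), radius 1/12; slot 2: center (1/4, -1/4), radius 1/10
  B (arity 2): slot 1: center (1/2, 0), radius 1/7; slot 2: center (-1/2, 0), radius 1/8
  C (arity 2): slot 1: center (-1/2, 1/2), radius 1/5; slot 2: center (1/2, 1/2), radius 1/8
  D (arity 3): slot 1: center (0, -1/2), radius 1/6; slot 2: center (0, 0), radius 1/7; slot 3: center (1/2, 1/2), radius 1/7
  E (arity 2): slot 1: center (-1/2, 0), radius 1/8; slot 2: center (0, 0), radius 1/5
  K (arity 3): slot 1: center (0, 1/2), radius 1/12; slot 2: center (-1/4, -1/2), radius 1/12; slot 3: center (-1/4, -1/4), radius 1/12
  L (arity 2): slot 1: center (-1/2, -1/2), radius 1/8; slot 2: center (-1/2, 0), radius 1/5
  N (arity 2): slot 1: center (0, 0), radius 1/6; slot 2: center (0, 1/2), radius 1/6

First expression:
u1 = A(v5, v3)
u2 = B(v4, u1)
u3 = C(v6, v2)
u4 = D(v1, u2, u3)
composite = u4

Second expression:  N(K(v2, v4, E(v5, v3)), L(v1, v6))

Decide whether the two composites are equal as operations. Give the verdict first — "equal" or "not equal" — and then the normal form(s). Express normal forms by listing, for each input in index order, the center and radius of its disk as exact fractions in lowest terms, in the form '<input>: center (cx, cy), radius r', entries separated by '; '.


not equal; first: v1: center (0, -1/2), radius 1/6; v2: center (4/7, 4/7), radius 1/56; v3: center (-15/224, -1/224), radius 1/560; v4: center (1/14, 0), radius 1/49; v5: center (-1/16, 1/224), radius 1/672; v6: center (3/7, 4/7), radius 1/35; second: v1: center (-1/12, 5/12), radius 1/48; v2: center (0, 1/12), radius 1/72; v3: center (-1/24, -1/24), radius 1/360; v4: center (-1/24, -1/12), radius 1/72; v5: center (-7/144, -1/24), radius 1/576; v6: center (-1/12, 1/2), radius 1/30


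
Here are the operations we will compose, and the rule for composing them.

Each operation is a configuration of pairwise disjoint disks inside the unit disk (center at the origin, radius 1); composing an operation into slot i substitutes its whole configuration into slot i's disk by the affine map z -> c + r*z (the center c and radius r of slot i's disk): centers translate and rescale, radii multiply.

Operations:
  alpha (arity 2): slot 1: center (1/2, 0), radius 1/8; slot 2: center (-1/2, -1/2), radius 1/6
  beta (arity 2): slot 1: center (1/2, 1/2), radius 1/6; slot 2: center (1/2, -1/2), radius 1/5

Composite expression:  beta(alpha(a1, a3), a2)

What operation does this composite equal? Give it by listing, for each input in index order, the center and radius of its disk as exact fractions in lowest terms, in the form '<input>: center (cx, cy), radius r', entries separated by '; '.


a1: center (7/12, 1/2), radius 1/48; a2: center (1/2, -1/2), radius 1/5; a3: center (5/12, 5/12), radius 1/36

Only the slot chain above each a matters under beta; compose those maps.
input a1: composing its 2 substitution steps yields center (7/12, 1/2), radius 1/48
input a3: composing its 2 substitution steps yields center (5/12, 5/12), radius 1/36
input a2: composing its 1 substitution step yields center (1/2, -1/2), radius 1/5


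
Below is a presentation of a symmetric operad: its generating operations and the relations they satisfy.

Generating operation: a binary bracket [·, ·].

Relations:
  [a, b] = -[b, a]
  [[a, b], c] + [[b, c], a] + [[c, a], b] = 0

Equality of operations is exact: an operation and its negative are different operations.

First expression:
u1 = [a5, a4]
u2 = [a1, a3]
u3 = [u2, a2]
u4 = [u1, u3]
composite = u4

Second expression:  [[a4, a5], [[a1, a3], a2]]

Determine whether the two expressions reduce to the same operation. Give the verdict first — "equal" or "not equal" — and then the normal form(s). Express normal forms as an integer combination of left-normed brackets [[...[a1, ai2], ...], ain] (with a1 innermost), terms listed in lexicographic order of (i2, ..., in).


The first composite normalizes to [[[[a1, a3], a2], a4], a5] - [[[[a1, a3], a2], a5], a4]
The second composite normalizes to -[[[[a1, a3], a2], a4], a5] + [[[[a1, a3], a2], a5], a4]
The forms do not match — not equal.

not equal; first: [[[[a1, a3], a2], a4], a5] - [[[[a1, a3], a2], a5], a4]; second: -[[[[a1, a3], a2], a4], a5] + [[[[a1, a3], a2], a5], a4]


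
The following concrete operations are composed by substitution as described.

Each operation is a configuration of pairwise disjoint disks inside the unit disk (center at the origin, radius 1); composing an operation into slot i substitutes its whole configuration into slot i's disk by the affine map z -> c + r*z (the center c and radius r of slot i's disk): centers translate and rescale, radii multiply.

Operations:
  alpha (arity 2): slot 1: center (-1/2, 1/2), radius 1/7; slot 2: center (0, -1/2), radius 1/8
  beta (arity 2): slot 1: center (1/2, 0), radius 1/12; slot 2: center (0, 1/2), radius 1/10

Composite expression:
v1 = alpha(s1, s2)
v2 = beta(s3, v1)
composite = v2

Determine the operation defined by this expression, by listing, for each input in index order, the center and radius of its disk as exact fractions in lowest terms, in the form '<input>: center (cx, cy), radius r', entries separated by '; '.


s1: center (-1/20, 11/20), radius 1/70; s2: center (0, 9/20), radius 1/80; s3: center (1/2, 0), radius 1/12

Below beta, radii multiply path by path; the s-disk centers shift.
for s3, the 1-step affine chain lands on center (1/2, 0), radius 1/12
for s1, the 2-step affine chain lands on center (-1/20, 11/20), radius 1/70
for s2, the 2-step affine chain lands on center (0, 9/20), radius 1/80


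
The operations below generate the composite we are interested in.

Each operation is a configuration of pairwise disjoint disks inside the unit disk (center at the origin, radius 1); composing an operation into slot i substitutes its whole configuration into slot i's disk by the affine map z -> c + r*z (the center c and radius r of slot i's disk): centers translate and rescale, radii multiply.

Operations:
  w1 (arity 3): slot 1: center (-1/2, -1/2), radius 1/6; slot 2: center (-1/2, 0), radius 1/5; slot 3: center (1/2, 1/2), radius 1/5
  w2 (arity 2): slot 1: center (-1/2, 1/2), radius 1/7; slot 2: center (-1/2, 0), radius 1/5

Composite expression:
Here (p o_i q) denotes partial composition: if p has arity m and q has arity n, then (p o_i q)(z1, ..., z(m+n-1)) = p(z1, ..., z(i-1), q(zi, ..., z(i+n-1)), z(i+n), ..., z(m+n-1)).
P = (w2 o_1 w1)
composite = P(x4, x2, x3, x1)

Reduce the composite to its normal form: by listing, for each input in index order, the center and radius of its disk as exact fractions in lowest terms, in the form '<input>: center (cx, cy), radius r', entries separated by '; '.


Each x-disk chains the slot maps above it in w2; radii multiply.
x4: after 2 affine steps, its disk has center (-4/7, 3/7), radius 1/42
x2: after 2 affine steps, its disk has center (-4/7, 1/2), radius 1/35
x3: after 2 affine steps, its disk has center (-3/7, 4/7), radius 1/35
x1: after 1 affine step, its disk has center (-1/2, 0), radius 1/5

x1: center (-1/2, 0), radius 1/5; x2: center (-4/7, 1/2), radius 1/35; x3: center (-3/7, 4/7), radius 1/35; x4: center (-4/7, 3/7), radius 1/42


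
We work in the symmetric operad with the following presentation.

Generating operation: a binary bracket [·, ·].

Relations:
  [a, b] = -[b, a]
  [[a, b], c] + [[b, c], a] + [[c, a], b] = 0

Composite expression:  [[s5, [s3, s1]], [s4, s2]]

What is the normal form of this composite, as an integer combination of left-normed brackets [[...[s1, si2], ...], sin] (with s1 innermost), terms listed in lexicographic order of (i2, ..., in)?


-[[[[s1, s3], s5], s2], s4] + [[[[s1, s3], s5], s4], s2]

In the tensor algebra, words opening s1 carry the s1-anchored form.
Composite bracket: [[s5, [s3, s1]], [s4, s2]]
The bracket unfolds into 16 signed words via [a, b] = ab - ba (2^4 = 16).
Keep just the words that open with s1:
  s1s3s5s2s4 appears with sign -1, giving the term -[[[[s1, s3], s5], s2], s4]
  s1s3s5s4s2 appears with sign +1, giving the term +[[[[s1, s3], s5], s4], s2]


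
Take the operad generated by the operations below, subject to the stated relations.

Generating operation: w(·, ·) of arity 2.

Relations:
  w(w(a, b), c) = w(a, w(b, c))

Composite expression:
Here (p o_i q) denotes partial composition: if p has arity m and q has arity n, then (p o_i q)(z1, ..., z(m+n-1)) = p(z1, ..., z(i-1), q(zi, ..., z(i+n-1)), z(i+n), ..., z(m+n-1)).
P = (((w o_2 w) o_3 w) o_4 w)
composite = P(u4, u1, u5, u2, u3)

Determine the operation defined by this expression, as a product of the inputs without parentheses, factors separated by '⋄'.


u4 ⋄ u1 ⋄ u5 ⋄ u2 ⋄ u3

Key point: w is associative — brackets drop, the u-order remains.
w(u2, u3) spells out as u2 ⋄ u3
w(u5, w(u2, u3)) spells out as u5 ⋄ u2 ⋄ u3
w(u1, w(u5, w(u2, u3))) spells out as u1 ⋄ u5 ⋄ u2 ⋄ u3
w(u4, w(u1, w(u5, w(u2, u3)))) spells out as u4 ⋄ u1 ⋄ u5 ⋄ u2 ⋄ u3


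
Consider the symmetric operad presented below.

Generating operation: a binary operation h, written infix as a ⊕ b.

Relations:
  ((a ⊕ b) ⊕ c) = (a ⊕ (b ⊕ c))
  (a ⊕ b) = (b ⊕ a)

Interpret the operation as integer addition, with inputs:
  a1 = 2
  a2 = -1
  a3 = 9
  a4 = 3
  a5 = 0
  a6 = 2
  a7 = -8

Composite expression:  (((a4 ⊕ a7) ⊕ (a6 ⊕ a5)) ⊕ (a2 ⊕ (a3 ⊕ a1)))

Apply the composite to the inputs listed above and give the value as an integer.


7

(a4 ⊕ a7) = -5
(a6 ⊕ a5) = 2
((a4 ⊕ a7) ⊕ (a6 ⊕ a5)) = -3
(a3 ⊕ a1) = 11
(a2 ⊕ (a3 ⊕ a1)) = 10
(((a4 ⊕ a7) ⊕ (a6 ⊕ a5)) ⊕ (a2 ⊕ (a3 ⊕ a1))) = 7


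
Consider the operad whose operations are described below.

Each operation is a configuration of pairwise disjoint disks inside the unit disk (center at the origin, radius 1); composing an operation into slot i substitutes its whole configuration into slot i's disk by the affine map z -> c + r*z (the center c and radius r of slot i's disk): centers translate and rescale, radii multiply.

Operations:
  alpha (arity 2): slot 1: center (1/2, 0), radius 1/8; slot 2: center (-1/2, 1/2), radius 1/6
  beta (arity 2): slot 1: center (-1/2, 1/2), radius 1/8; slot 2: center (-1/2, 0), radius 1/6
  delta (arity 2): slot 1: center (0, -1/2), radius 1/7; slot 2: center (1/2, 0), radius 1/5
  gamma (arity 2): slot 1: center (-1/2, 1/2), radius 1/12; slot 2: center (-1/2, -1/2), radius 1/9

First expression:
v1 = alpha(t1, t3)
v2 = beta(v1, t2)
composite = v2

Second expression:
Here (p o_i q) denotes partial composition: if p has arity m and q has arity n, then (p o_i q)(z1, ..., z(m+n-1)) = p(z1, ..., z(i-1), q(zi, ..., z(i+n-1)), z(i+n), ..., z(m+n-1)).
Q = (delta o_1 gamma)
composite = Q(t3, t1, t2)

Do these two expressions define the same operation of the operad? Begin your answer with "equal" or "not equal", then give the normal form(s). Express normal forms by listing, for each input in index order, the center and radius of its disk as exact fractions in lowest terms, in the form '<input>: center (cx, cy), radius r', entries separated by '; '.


not equal; the first gives t1: center (-7/16, 1/2), radius 1/64; t2: center (-1/2, 0), radius 1/6; t3: center (-9/16, 9/16), radius 1/48 and the second t1: center (-1/14, -4/7), radius 1/63; t2: center (1/2, 0), radius 1/5; t3: center (-1/14, -3/7), radius 1/84


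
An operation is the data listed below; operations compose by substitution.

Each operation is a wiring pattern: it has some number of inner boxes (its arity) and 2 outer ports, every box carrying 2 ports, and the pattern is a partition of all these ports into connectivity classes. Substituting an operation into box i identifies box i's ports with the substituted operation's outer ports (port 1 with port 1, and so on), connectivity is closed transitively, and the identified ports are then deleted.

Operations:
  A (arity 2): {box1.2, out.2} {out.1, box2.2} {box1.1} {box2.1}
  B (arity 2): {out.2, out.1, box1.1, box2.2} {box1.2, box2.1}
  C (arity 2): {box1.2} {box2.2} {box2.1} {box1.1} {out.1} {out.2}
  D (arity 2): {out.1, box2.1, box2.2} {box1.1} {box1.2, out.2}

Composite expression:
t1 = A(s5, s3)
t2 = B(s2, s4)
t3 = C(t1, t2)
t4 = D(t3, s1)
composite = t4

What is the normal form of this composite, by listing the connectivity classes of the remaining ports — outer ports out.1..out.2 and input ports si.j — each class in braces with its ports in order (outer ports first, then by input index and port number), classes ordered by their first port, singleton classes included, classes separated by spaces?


After gluing at D, chains via deleted ports link the s-ports.
through A, on inputs (s5, s3): {out.1, s3.2} {out.2, s5.2} {s3.1} {s5.1} (out.j = stage outer ports)
through B, on inputs (s2, s4): {out.1, out.2, s2.1, s4.2} {s2.2, s4.1} (out.j = stage outer ports)
through C, on inputs (s5, s3, s2, s4): {out.1} {out.2} {s2.1, s4.2} {s2.2, s4.1} {s3.1} {s3.2} {s5.1} {s5.2} (out.j = stage outer ports)
through D, on inputs (s5, s3, s2, s4, s1): {out.1, s1.1, s1.2} {out.2} {s2.1, s4.2} {s2.2, s4.1} {s3.1} {s3.2} {s5.1} {s5.2} (out.j = stage outer ports)

{out.1, s1.1, s1.2} {out.2} {s2.1, s4.2} {s2.2, s4.1} {s3.1} {s3.2} {s5.1} {s5.2}


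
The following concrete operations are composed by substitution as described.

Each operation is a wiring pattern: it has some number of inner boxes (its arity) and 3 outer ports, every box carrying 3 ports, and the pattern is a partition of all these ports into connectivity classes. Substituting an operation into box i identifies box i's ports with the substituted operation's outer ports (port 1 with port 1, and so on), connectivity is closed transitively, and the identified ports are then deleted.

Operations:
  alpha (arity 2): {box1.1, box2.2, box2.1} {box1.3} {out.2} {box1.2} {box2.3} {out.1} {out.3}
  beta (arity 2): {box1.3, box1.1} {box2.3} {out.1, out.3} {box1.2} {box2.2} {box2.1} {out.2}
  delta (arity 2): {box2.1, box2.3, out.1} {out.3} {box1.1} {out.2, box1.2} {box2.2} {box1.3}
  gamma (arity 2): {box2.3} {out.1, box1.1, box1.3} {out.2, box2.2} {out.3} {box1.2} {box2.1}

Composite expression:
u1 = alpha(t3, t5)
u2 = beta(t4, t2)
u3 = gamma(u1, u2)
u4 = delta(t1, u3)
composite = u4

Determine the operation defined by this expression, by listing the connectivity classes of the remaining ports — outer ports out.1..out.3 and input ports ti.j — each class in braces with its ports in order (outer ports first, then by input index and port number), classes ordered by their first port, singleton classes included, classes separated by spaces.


{out.1} {out.2, t1.2} {out.3} {t1.1} {t1.3} {t2.1} {t2.2} {t2.3} {t3.1, t5.1, t5.2} {t3.2} {t3.3} {t4.1, t4.3} {t4.2} {t5.3}

Reachability decides: close wires over delta-identified ports.
alpha over (t3, t5) gives {out.1} {out.2} {out.3} {t3.1, t5.1, t5.2} {t3.2} {t3.3} {t5.3}, out.j being that stage's outer ports
beta over (t4, t2) gives {out.1, out.3} {out.2} {t2.1} {t2.2} {t2.3} {t4.1, t4.3} {t4.2}, out.j being that stage's outer ports
gamma over (t3, t5, t4, t2) gives {out.1} {out.2} {out.3} {t2.1} {t2.2} {t2.3} {t3.1, t5.1, t5.2} {t3.2} {t3.3} {t4.1, t4.3} {t4.2} {t5.3}, out.j being that stage's outer ports
delta over (t1, t3, t5, t4, t2) gives {out.1} {out.2, t1.2} {out.3} {t1.1} {t1.3} {t2.1} {t2.2} {t2.3} {t3.1, t5.1, t5.2} {t3.2} {t3.3} {t4.1, t4.3} {t4.2} {t5.3}, out.j being that stage's outer ports


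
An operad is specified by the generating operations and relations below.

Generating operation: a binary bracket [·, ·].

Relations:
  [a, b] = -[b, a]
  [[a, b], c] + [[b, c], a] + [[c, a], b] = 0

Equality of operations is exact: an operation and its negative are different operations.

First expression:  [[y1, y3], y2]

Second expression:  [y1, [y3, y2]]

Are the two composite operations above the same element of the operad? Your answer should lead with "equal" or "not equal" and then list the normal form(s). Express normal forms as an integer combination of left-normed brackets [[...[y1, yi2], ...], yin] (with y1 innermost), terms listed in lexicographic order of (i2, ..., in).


The first expression reduces to [[y1, y3], y2]
The second expression reduces to -[[y1, y2], y3] + [[y1, y3], y2]
The forms do not match — not equal.

not equal: they reduce to [[y1, y3], y2] and -[[y1, y2], y3] + [[y1, y3], y2]


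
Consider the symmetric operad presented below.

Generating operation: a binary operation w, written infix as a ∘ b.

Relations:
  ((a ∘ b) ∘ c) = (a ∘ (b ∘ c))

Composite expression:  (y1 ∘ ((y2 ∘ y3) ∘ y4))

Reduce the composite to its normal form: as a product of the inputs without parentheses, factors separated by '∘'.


y1 ∘ y2 ∘ y3 ∘ y4

Key point: w is associative — brackets drop, the y-order remains.
(y2 ∘ y3) flattens to y2 ∘ y3
((y2 ∘ y3) ∘ y4) flattens to y2 ∘ y3 ∘ y4
(y1 ∘ ((y2 ∘ y3) ∘ y4)) flattens to y1 ∘ y2 ∘ y3 ∘ y4


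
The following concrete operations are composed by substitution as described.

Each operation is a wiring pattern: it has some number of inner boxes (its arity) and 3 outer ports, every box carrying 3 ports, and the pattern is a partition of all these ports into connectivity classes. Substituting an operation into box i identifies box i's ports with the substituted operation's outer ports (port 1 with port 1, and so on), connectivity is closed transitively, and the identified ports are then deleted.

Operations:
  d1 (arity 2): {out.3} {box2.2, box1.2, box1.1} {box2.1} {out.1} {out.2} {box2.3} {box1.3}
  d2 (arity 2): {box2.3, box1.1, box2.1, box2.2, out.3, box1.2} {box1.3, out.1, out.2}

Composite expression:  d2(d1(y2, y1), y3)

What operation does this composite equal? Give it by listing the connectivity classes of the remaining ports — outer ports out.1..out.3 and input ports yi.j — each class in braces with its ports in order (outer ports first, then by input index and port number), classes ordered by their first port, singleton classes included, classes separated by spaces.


Two ports join when wires chain via d2-identified ports.
d1 over (y2, y1) gives {out.1} {out.2} {out.3} {y1.1} {y1.2, y2.1, y2.2} {y1.3} {y2.3}, out.j being that stage's outer ports
d2 over (y2, y1, y3) gives {out.1, out.2} {out.3, y3.1, y3.2, y3.3} {y1.1} {y1.2, y2.1, y2.2} {y1.3} {y2.3}, out.j being that stage's outer ports

{out.1, out.2} {out.3, y3.1, y3.2, y3.3} {y1.1} {y1.2, y2.1, y2.2} {y1.3} {y2.3}
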